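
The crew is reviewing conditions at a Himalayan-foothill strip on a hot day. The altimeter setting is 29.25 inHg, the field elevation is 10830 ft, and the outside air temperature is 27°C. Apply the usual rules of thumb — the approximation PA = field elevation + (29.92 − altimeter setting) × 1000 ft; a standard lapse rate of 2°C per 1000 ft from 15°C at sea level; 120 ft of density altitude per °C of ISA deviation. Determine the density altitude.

15700 ft

Pressure altitude = 10830 + (29.92 − 29.25) × 1000 = 10830 + (+670) = 11500 ft.
ISA temperature at 11500 ft = 15 − 2 × (11500/1000) = -8°C.
ISA deviation = 27 − (-8) = +35°C.
Density altitude = 11500 + 120 × (35) = 15700 ft.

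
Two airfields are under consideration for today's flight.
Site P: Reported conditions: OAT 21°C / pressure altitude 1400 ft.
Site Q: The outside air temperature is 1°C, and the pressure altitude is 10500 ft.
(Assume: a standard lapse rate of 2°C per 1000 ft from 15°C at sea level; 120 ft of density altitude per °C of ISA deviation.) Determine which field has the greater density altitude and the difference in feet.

Site Q by 8884 ft

Site P: ISA temp = 12.2°C, deviation +8.8°C, DA = 1400 + 120 × 8.8 = 2456 ft.
Site Q: ISA temp = -6°C, deviation +7°C, DA = 10500 + 120 × 7 = 11340 ft.
Site Q is higher by 11340 − 2456 = 8884 ft.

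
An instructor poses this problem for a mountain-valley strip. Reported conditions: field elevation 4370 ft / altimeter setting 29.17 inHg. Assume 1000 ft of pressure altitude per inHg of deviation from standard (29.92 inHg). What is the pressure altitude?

5120 ft

Pressure correction = (29.92 − 29.17) × 1000 = +750 ft.
Pressure altitude = 4370 + (+750) = 5120 ft.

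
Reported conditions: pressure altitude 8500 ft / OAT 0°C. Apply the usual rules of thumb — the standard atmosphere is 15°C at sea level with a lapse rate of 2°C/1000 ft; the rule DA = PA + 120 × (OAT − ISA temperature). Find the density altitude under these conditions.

8740 ft

ISA temperature at 8500 ft = 15 − 2 × (8500/1000) = -2°C.
ISA deviation = 0 − (-2) = +2°C.
Density altitude = 8500 + 120 × (2) = 8500 + (+240) = 8740 ft.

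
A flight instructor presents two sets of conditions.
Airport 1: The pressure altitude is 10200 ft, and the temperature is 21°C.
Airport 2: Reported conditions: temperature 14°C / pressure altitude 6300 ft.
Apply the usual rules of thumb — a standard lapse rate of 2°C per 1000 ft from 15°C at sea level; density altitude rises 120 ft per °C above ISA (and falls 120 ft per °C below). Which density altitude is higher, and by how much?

Airport 1 by 5676 ft

Airport 1: ISA temp = -5.4°C, deviation +26.4°C, DA = 10200 + 120 × 26.4 = 13368 ft.
Airport 2: ISA temp = 2.4°C, deviation +11.6°C, DA = 6300 + 120 × 11.6 = 7692 ft.
Airport 1 is higher by 13368 − 7692 = 5676 ft.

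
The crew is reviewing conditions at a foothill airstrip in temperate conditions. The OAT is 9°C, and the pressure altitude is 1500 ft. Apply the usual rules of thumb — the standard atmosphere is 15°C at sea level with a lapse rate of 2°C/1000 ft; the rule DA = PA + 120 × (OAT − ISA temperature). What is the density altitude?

1140 ft

ISA temperature at 1500 ft = 15 − 2 × (1500/1000) = 12°C.
ISA deviation = 9 − 12 = -3°C.
Density altitude = 1500 + 120 × (-3) = 1500 + (-360) = 1140 ft.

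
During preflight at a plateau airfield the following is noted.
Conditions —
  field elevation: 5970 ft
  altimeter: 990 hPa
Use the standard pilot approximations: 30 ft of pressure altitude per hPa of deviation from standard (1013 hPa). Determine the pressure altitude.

6660 ft

Pressure correction = (1013 − 990) × 30 = +690 ft.
Pressure altitude = 5970 + (+690) = 6660 ft.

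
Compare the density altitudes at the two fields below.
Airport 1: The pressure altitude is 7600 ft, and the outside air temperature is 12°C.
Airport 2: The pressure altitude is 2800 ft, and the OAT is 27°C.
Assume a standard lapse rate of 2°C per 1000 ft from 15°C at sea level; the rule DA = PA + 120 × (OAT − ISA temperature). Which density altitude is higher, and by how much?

Airport 1 by 4152 ft

Airport 1: ISA temp = -0.2°C, deviation +12.2°C, DA = 7600 + 120 × 12.2 = 9064 ft.
Airport 2: ISA temp = 9.4°C, deviation +17.6°C, DA = 2800 + 120 × 17.6 = 4912 ft.
Airport 1 is higher by 9064 − 4912 = 4152 ft.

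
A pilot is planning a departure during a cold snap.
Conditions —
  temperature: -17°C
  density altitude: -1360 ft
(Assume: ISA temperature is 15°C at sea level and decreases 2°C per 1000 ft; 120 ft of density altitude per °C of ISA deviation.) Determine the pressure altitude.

2000 ft

DA = PA + 120 × (OAT − (15 − 2·PA/1000)) = PA + 120·OAT − 1800 + 0.24·PA = 1.24·PA + 120·OAT − 1800.
So 1.24·PA = -1360 − 120 × (-17) + 1800 = 2480.
PA = 2480 / 1.24 = 2000 ft.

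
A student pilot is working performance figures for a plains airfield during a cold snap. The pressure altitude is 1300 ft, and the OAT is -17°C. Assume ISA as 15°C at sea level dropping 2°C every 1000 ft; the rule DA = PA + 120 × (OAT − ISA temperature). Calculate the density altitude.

-2228 ft

ISA temperature at 1300 ft = 15 − 2 × (1300/1000) = 12.4°C.
ISA deviation = -17 − 12.4 = -29.4°C.
Density altitude = 1300 + 120 × (-29.4) = 1300 + (-3528) = -2228 ft.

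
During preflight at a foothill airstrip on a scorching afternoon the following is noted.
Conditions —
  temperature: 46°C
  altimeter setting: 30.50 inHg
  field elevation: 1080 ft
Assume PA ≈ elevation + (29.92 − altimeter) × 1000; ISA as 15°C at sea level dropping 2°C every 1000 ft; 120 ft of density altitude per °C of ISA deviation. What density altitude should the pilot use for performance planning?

Pressure altitude = 1080 + (29.92 − 30.50) × 1000 = 1080 + (-580) = 500 ft.
ISA temperature at 500 ft = 15 − 2 × (500/1000) = 14°C.
ISA deviation = 46 − 14 = +32°C.
Density altitude = 500 + 120 × (32) = 4340 ft.

4340 ft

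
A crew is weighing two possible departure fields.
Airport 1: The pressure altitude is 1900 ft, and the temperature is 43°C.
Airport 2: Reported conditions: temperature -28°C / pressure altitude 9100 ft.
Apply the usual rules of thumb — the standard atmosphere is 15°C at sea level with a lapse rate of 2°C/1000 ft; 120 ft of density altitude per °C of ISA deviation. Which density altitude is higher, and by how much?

Airport 1: ISA temp = 11.2°C, deviation +31.8°C, DA = 1900 + 120 × 31.8 = 5716 ft.
Airport 2: ISA temp = -3.2°C, deviation -24.8°C, DA = 9100 + 120 × (-24.8) = 6124 ft.
Airport 2 is higher by 6124 − 5716 = 408 ft.

Airport 2 by 408 ft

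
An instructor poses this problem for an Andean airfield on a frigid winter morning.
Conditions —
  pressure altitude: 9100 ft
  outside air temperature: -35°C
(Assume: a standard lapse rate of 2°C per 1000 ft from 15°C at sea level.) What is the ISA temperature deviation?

ISA-31.8°C

ISA temperature at 9100 ft = 15 − 2 × (9100/1000) = -3.2°C.
Deviation = OAT − ISA = -35 − (-3.2) = -31.8°C.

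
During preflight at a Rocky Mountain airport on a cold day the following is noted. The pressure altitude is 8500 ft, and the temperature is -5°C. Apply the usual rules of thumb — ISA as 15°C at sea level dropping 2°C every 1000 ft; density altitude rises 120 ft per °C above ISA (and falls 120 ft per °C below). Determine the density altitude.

8140 ft

ISA temperature at 8500 ft = 15 − 2 × (8500/1000) = -2°C.
ISA deviation = -5 − (-2) = -3°C.
Density altitude = 8500 + 120 × (-3) = 8500 + (-360) = 8140 ft.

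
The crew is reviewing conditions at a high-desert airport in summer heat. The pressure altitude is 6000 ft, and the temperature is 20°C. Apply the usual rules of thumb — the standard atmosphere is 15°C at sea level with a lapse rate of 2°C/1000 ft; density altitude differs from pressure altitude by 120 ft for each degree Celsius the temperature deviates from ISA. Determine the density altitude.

8040 ft

ISA temperature at 6000 ft = 15 − 2 × (6000/1000) = 3°C.
ISA deviation = 20 − 3 = +17°C.
Density altitude = 6000 + 120 × (17) = 6000 + (+2040) = 8040 ft.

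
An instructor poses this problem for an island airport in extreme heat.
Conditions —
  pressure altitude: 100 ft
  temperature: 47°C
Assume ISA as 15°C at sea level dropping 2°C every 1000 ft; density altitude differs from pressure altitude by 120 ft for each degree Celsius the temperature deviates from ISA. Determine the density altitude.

ISA temperature at 100 ft = 15 − 2 × (100/1000) = 14.8°C.
ISA deviation = 47 − 14.8 = +32.2°C.
Density altitude = 100 + 120 × (32.2) = 100 + (+3864) = 3964 ft.

3964 ft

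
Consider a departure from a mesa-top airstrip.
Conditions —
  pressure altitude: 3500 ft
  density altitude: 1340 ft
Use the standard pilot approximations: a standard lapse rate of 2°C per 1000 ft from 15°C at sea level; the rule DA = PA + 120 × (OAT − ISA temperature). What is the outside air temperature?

-10°C

Density altitude − pressure altitude = 1340 − 3500 = -2160 ft.
At 120 ft/°C that is an ISA deviation of -2160/120 = -18°C.
ISA temperature at 3500 ft = 15 − 2 × (3500/1000) = 8°C.
OAT = ISA + deviation = 8 + (-18) = -10°C.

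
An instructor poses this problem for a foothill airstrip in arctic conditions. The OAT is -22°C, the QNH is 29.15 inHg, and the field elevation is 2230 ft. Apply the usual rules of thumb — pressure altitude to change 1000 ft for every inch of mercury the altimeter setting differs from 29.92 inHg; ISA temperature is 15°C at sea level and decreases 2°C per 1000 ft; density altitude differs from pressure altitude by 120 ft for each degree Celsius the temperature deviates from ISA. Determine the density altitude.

-720 ft

Pressure altitude = 2230 + (29.92 − 29.15) × 1000 = 2230 + (+770) = 3000 ft.
ISA temperature at 3000 ft = 15 − 2 × (3000/1000) = 9°C.
ISA deviation = -22 − 9 = -31°C.
Density altitude = 3000 + 120 × (-31) = -720 ft.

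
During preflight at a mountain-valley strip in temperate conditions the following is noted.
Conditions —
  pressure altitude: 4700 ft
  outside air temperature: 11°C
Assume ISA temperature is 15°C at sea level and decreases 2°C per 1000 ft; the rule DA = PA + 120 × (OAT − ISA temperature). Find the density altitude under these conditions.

ISA temperature at 4700 ft = 15 − 2 × (4700/1000) = 5.6°C.
ISA deviation = 11 − 5.6 = +5.4°C.
Density altitude = 4700 + 120 × (5.4) = 4700 + (+648) = 5348 ft.

5348 ft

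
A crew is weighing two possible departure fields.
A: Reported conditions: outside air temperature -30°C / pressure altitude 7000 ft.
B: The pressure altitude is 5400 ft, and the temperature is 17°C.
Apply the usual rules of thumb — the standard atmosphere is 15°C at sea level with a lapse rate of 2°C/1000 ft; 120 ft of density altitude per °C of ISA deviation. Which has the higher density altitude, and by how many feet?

B by 3656 ft

A: ISA temp = 1°C, deviation -31°C, DA = 7000 + 120 × (-31) = 3280 ft.
B: ISA temp = 4.2°C, deviation +12.8°C, DA = 5400 + 120 × 12.8 = 6936 ft.
B is higher by 6936 − 3280 = 3656 ft.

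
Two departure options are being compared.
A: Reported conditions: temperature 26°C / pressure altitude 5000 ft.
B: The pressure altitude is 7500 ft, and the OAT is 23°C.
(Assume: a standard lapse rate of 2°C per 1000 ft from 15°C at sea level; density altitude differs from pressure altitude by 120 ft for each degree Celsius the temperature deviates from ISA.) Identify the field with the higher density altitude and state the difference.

B by 2740 ft

A: ISA temp = 5°C, deviation +21°C, DA = 5000 + 120 × 21 = 7520 ft.
B: ISA temp = 0°C, deviation +23°C, DA = 7500 + 120 × 23 = 10260 ft.
B is higher by 10260 − 7520 = 2740 ft.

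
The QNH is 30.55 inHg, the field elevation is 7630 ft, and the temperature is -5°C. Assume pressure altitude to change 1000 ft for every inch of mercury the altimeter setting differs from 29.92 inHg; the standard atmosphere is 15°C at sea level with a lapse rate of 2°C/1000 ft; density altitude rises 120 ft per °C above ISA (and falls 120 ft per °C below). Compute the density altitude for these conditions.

6280 ft

Pressure altitude = 7630 + (29.92 − 30.55) × 1000 = 7630 + (-630) = 7000 ft.
ISA temperature at 7000 ft = 15 − 2 × (7000/1000) = 1°C.
ISA deviation = -5 − 1 = -6°C.
Density altitude = 7000 + 120 × (-6) = 6280 ft.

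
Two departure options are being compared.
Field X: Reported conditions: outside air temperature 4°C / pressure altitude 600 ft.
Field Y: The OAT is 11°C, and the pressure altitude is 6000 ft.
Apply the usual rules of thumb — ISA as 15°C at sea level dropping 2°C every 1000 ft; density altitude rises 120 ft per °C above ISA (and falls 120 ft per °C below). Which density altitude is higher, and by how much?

Field Y by 7536 ft

Field X: ISA temp = 13.8°C, deviation -9.8°C, DA = 600 + 120 × (-9.8) = -576 ft.
Field Y: ISA temp = 3°C, deviation +8°C, DA = 6000 + 120 × 8 = 6960 ft.
Field Y is higher by 6960 − (-576) = 7536 ft.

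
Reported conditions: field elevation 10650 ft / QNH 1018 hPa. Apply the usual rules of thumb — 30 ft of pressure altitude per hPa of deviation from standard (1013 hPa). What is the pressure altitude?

10500 ft

Pressure correction = (1013 − 1018) × 30 = -150 ft.
Pressure altitude = 10650 + (-150) = 10500 ft.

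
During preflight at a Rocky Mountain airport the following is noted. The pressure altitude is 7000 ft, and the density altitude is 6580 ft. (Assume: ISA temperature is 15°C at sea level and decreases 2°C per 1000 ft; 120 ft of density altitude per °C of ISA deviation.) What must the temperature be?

-2.5°C

Density altitude − pressure altitude = 6580 − 7000 = -420 ft.
At 120 ft/°C that is an ISA deviation of -420/120 = -3.5°C.
ISA temperature at 7000 ft = 15 − 2 × (7000/1000) = 1°C.
OAT = ISA + deviation = 1 + (-3.5) = -2.5°C.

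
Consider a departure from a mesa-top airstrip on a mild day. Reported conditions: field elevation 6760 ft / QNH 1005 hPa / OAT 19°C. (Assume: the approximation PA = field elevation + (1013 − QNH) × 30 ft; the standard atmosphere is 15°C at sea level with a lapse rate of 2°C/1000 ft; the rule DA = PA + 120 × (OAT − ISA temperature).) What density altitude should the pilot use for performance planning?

Pressure altitude = 6760 + (1013 − 1005) × 30 = 6760 + (+240) = 7000 ft.
ISA temperature at 7000 ft = 15 − 2 × (7000/1000) = 1°C.
ISA deviation = 19 − 1 = +18°C.
Density altitude = 7000 + 120 × (18) = 9160 ft.

9160 ft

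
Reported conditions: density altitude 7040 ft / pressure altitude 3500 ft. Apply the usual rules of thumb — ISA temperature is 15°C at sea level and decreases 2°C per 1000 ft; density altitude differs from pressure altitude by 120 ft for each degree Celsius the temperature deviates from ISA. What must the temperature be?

37.5°C

Density altitude − pressure altitude = 7040 − 3500 = +3540 ft.
At 120 ft/°C that is an ISA deviation of 3540/120 = +29.5°C.
ISA temperature at 3500 ft = 15 − 2 × (3500/1000) = 8°C.
OAT = ISA + deviation = 8 + (+29.5) = 37.5°C.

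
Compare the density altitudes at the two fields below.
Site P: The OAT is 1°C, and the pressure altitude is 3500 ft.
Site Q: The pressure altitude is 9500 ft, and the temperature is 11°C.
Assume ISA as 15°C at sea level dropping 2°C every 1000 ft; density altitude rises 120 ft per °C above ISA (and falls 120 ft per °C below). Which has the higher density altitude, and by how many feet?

Site Q by 8640 ft

Site P: ISA temp = 8°C, deviation -7°C, DA = 3500 + 120 × (-7) = 2660 ft.
Site Q: ISA temp = -4°C, deviation +15°C, DA = 9500 + 120 × 15 = 11300 ft.
Site Q is higher by 11300 − 2660 = 8640 ft.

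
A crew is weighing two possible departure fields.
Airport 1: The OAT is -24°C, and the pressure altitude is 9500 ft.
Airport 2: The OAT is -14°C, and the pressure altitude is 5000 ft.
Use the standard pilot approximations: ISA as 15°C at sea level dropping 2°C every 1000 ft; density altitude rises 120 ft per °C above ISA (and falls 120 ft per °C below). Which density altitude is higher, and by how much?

Airport 1 by 4380 ft

Airport 1: ISA temp = -4°C, deviation -20°C, DA = 9500 + 120 × (-20) = 7100 ft.
Airport 2: ISA temp = 5°C, deviation -19°C, DA = 5000 + 120 × (-19) = 2720 ft.
Airport 1 is higher by 7100 − 2720 = 4380 ft.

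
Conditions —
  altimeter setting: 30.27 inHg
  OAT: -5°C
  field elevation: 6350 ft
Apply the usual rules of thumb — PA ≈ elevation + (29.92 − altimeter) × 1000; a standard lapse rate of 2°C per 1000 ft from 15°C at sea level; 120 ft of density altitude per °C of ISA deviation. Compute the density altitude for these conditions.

5040 ft

Pressure altitude = 6350 + (29.92 − 30.27) × 1000 = 6350 + (-350) = 6000 ft.
ISA temperature at 6000 ft = 15 − 2 × (6000/1000) = 3°C.
ISA deviation = -5 − 3 = -8°C.
Density altitude = 6000 + 120 × (-8) = 5040 ft.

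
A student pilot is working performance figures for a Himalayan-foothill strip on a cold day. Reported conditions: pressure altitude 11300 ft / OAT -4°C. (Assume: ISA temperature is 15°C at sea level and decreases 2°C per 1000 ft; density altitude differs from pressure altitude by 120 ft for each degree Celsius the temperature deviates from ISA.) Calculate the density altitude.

11732 ft

ISA temperature at 11300 ft = 15 − 2 × (11300/1000) = -7.6°C.
ISA deviation = -4 − (-7.6) = +3.6°C.
Density altitude = 11300 + 120 × (3.6) = 11300 + (+432) = 11732 ft.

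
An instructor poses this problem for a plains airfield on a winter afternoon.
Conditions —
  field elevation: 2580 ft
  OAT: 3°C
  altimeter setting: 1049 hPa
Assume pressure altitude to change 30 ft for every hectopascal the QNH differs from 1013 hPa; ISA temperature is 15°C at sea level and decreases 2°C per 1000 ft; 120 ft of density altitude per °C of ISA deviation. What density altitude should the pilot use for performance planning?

420 ft

Pressure altitude = 2580 + (1013 − 1049) × 30 = 2580 + (-1080) = 1500 ft.
ISA temperature at 1500 ft = 15 − 2 × (1500/1000) = 12°C.
ISA deviation = 3 − 12 = -9°C.
Density altitude = 1500 + 120 × (-9) = 420 ft.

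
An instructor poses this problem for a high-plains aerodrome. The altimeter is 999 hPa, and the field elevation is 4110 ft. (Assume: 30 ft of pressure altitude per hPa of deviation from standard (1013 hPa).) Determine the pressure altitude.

Pressure correction = (1013 − 999) × 30 = +420 ft.
Pressure altitude = 4110 + (+420) = 4530 ft.

4530 ft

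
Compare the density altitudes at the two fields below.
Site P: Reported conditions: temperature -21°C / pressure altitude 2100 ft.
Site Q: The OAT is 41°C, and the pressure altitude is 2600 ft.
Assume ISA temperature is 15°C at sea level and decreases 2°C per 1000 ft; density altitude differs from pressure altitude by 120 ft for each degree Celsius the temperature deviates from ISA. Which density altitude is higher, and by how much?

Site Q by 8060 ft

Site P: ISA temp = 10.8°C, deviation -31.8°C, DA = 2100 + 120 × (-31.8) = -1716 ft.
Site Q: ISA temp = 9.8°C, deviation +31.2°C, DA = 2600 + 120 × 31.2 = 6344 ft.
Site Q is higher by 6344 − (-1716) = 8060 ft.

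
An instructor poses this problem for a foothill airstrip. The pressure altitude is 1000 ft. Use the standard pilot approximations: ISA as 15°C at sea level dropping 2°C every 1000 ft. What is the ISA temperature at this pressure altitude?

13°C

ISA temperature = 15 − 2 × (1000/1000) = 15 − 2 = 13°C.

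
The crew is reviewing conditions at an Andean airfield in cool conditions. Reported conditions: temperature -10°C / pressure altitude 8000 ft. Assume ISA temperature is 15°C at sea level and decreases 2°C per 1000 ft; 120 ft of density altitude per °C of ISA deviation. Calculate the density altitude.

ISA temperature at 8000 ft = 15 − 2 × (8000/1000) = -1°C.
ISA deviation = -10 − (-1) = -9°C.
Density altitude = 8000 + 120 × (-9) = 8000 + (-1080) = 6920 ft.

6920 ft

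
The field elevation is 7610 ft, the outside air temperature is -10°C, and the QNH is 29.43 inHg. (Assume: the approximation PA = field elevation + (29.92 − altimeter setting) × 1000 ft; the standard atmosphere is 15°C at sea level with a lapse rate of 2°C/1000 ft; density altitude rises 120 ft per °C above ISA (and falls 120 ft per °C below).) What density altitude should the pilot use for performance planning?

7044 ft

Pressure altitude = 7610 + (29.92 − 29.43) × 1000 = 7610 + (+490) = 8100 ft.
ISA temperature at 8100 ft = 15 − 2 × (8100/1000) = -1.2°C.
ISA deviation = -10 − (-1.2) = -8.8°C.
Density altitude = 8100 + 120 × (-8.8) = 7044 ft.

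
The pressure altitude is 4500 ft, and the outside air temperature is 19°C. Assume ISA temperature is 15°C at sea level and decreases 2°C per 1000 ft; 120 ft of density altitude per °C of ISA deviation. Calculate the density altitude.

ISA temperature at 4500 ft = 15 − 2 × (4500/1000) = 6°C.
ISA deviation = 19 − 6 = +13°C.
Density altitude = 4500 + 120 × (13) = 4500 + (+1560) = 6060 ft.

6060 ft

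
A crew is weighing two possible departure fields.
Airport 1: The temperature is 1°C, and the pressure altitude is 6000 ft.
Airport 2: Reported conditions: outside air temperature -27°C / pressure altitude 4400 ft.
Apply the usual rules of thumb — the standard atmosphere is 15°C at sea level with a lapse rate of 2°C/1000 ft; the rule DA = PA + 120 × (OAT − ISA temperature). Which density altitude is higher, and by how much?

Airport 1: ISA temp = 3°C, deviation -2°C, DA = 6000 + 120 × (-2) = 5760 ft.
Airport 2: ISA temp = 6.2°C, deviation -33.2°C, DA = 4400 + 120 × (-33.2) = 416 ft.
Airport 1 is higher by 5760 − 416 = 5344 ft.

Airport 1 by 5344 ft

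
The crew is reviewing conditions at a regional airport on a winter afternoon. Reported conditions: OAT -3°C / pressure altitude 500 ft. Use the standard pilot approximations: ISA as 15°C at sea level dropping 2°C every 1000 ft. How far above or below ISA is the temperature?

ISA temperature at 500 ft = 15 − 2 × (500/1000) = 14°C.
Deviation = OAT − ISA = -3 − 14 = -17°C.

ISA-17°C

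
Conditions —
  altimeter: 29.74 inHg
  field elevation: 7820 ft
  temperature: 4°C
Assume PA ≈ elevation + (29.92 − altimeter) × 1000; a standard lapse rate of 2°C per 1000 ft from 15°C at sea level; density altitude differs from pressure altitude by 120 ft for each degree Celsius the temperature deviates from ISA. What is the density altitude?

Pressure altitude = 7820 + (29.92 − 29.74) × 1000 = 7820 + (+180) = 8000 ft.
ISA temperature at 8000 ft = 15 − 2 × (8000/1000) = -1°C.
ISA deviation = 4 − (-1) = +5°C.
Density altitude = 8000 + 120 × (5) = 8600 ft.

8600 ft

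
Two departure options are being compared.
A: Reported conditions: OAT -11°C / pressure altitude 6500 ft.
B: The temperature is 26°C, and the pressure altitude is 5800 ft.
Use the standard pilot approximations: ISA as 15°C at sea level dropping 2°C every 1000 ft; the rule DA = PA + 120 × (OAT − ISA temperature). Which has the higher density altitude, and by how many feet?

A: ISA temp = 2°C, deviation -13°C, DA = 6500 + 120 × (-13) = 4940 ft.
B: ISA temp = 3.4°C, deviation +22.6°C, DA = 5800 + 120 × 22.6 = 8512 ft.
B is higher by 8512 − 4940 = 3572 ft.

B by 3572 ft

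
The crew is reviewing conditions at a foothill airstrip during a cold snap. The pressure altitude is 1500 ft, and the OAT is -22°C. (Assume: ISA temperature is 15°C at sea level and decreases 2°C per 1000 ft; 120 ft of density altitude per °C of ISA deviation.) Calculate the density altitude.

ISA temperature at 1500 ft = 15 − 2 × (1500/1000) = 12°C.
ISA deviation = -22 − 12 = -34°C.
Density altitude = 1500 + 120 × (-34) = 1500 + (-4080) = -2580 ft.

-2580 ft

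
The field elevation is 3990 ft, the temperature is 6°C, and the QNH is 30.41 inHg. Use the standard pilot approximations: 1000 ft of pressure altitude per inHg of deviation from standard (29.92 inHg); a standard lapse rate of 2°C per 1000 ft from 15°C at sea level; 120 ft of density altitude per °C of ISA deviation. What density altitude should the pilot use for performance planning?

Pressure altitude = 3990 + (29.92 − 30.41) × 1000 = 3990 + (-490) = 3500 ft.
ISA temperature at 3500 ft = 15 − 2 × (3500/1000) = 8°C.
ISA deviation = 6 − 8 = -2°C.
Density altitude = 3500 + 120 × (-2) = 3260 ft.

3260 ft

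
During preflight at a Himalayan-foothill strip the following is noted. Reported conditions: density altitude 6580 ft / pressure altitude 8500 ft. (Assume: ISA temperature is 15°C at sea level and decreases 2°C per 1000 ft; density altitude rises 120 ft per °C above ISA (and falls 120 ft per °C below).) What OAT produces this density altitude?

Density altitude − pressure altitude = 6580 − 8500 = -1920 ft.
At 120 ft/°C that is an ISA deviation of -1920/120 = -16°C.
ISA temperature at 8500 ft = 15 − 2 × (8500/1000) = -2°C.
OAT = ISA + deviation = -2 + (-16) = -18°C.

-18°C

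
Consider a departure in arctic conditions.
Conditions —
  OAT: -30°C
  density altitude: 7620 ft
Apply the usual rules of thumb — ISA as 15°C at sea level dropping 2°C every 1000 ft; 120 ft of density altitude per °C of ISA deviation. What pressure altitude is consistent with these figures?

DA = PA + 120 × (OAT − (15 − 2·PA/1000)) = PA + 120·OAT − 1800 + 0.24·PA = 1.24·PA + 120·OAT − 1800.
So 1.24·PA = 7620 − 120 × (-30) + 1800 = 13020.
PA = 13020 / 1.24 = 10500 ft.

10500 ft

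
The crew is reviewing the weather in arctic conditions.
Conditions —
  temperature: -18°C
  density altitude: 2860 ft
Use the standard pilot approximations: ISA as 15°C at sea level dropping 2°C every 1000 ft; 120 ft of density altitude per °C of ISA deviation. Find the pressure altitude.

DA = PA + 120 × (OAT − (15 − 2·PA/1000)) = PA + 120·OAT − 1800 + 0.24·PA = 1.24·PA + 120·OAT − 1800.
So 1.24·PA = 2860 − 120 × (-18) + 1800 = 6820.
PA = 6820 / 1.24 = 5500 ft.

5500 ft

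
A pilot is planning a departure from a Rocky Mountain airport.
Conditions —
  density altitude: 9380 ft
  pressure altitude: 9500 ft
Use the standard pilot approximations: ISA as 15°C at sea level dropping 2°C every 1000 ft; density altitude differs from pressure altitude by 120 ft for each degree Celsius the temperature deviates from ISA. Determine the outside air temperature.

Density altitude − pressure altitude = 9380 − 9500 = -120 ft.
At 120 ft/°C that is an ISA deviation of -120/120 = -1°C.
ISA temperature at 9500 ft = 15 − 2 × (9500/1000) = -4°C.
OAT = ISA + deviation = -4 + (-1) = -5°C.

-5°C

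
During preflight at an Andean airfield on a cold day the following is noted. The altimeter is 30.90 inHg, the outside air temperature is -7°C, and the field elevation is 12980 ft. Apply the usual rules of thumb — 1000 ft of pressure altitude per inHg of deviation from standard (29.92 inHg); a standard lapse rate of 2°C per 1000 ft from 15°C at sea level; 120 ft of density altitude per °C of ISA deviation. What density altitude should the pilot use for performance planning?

Pressure altitude = 12980 + (29.92 − 30.90) × 1000 = 12980 + (-980) = 12000 ft.
ISA temperature at 12000 ft = 15 − 2 × (12000/1000) = -9°C.
ISA deviation = -7 − (-9) = +2°C.
Density altitude = 12000 + 120 × (2) = 12240 ft.

12240 ft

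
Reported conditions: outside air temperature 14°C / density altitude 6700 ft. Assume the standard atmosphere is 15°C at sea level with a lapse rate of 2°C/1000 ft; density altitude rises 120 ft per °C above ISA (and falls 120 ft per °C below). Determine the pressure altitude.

DA = PA + 120 × (OAT − (15 − 2·PA/1000)) = PA + 120·OAT − 1800 + 0.24·PA = 1.24·PA + 120·OAT − 1800.
So 1.24·PA = 6700 − 120 × 14 + 1800 = 6820.
PA = 6820 / 1.24 = 5500 ft.

5500 ft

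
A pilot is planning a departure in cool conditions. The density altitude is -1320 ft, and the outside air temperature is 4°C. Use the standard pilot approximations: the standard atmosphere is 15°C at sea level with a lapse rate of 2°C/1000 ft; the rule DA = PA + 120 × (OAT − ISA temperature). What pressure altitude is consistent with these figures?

0 ft

DA = PA + 120 × (OAT − (15 − 2·PA/1000)) = PA + 120·OAT − 1800 + 0.24·PA = 1.24·PA + 120·OAT − 1800.
So 1.24·PA = -1320 − 120 × 4 + 1800 = 0.
PA = 0 / 1.24 = 0 ft.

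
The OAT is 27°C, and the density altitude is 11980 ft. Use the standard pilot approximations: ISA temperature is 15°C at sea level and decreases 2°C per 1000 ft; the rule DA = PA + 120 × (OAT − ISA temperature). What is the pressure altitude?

8500 ft

DA = PA + 120 × (OAT − (15 − 2·PA/1000)) = PA + 120·OAT − 1800 + 0.24·PA = 1.24·PA + 120·OAT − 1800.
So 1.24·PA = 11980 − 120 × 27 + 1800 = 10540.
PA = 10540 / 1.24 = 8500 ft.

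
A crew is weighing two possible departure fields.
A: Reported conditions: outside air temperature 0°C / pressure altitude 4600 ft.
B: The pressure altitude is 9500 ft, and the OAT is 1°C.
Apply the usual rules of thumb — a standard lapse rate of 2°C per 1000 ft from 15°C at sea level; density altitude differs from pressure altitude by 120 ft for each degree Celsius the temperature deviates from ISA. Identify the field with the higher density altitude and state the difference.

A: ISA temp = 5.8°C, deviation -5.8°C, DA = 4600 + 120 × (-5.8) = 3904 ft.
B: ISA temp = -4°C, deviation +5°C, DA = 9500 + 120 × 5 = 10100 ft.
B is higher by 10100 − 3904 = 6196 ft.

B by 6196 ft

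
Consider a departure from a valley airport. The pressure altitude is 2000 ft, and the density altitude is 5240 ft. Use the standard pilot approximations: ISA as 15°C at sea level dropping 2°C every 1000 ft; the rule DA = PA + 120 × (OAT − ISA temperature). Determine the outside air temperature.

Density altitude − pressure altitude = 5240 − 2000 = +3240 ft.
At 120 ft/°C that is an ISA deviation of 3240/120 = +27°C.
ISA temperature at 2000 ft = 15 − 2 × (2000/1000) = 11°C.
OAT = ISA + deviation = 11 + (+27) = 38°C.

38°C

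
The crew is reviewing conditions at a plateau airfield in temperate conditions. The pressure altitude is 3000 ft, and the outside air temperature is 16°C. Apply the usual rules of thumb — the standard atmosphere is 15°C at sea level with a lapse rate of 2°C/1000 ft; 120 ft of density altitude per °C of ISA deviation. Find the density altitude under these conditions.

3840 ft

ISA temperature at 3000 ft = 15 − 2 × (3000/1000) = 9°C.
ISA deviation = 16 − 9 = +7°C.
Density altitude = 3000 + 120 × (7) = 3000 + (+840) = 3840 ft.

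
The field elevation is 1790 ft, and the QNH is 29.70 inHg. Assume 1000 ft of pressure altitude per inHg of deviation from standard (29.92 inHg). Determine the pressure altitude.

2010 ft

Pressure correction = (29.92 − 29.70) × 1000 = +220 ft.
Pressure altitude = 1790 + (+220) = 2010 ft.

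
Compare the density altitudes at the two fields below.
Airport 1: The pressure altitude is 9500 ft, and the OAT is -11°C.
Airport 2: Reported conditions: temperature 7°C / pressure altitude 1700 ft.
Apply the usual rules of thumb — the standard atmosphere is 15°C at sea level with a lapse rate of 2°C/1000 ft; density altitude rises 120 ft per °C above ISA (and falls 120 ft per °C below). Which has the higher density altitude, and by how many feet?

Airport 1 by 7512 ft

Airport 1: ISA temp = -4°C, deviation -7°C, DA = 9500 + 120 × (-7) = 8660 ft.
Airport 2: ISA temp = 11.6°C, deviation -4.6°C, DA = 1700 + 120 × (-4.6) = 1148 ft.
Airport 1 is higher by 8660 − 1148 = 7512 ft.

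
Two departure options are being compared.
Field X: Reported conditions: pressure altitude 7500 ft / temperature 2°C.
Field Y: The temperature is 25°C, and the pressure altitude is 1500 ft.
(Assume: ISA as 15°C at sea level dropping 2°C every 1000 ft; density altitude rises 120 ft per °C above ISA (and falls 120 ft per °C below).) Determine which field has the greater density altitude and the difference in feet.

Field X by 4680 ft

Field X: ISA temp = 0°C, deviation +2°C, DA = 7500 + 120 × 2 = 7740 ft.
Field Y: ISA temp = 12°C, deviation +13°C, DA = 1500 + 120 × 13 = 3060 ft.
Field X is higher by 7740 − 3060 = 4680 ft.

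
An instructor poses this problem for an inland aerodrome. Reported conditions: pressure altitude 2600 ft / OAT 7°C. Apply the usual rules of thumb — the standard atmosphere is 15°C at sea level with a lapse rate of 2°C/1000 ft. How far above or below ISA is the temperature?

ISA temperature at 2600 ft = 15 − 2 × (2600/1000) = 9.8°C.
Deviation = OAT − ISA = 7 − 9.8 = -2.8°C.

ISA-2.8°C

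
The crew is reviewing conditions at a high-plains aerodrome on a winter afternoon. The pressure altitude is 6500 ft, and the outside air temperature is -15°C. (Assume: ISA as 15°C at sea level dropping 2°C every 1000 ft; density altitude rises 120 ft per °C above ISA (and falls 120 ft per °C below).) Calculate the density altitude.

4460 ft

ISA temperature at 6500 ft = 15 − 2 × (6500/1000) = 2°C.
ISA deviation = -15 − 2 = -17°C.
Density altitude = 6500 + 120 × (-17) = 6500 + (-2040) = 4460 ft.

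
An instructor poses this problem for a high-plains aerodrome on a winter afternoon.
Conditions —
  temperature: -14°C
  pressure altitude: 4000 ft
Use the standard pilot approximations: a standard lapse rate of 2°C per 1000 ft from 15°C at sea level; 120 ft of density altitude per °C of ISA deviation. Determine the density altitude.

ISA temperature at 4000 ft = 15 − 2 × (4000/1000) = 7°C.
ISA deviation = -14 − 7 = -21°C.
Density altitude = 4000 + 120 × (-21) = 4000 + (-2520) = 1480 ft.

1480 ft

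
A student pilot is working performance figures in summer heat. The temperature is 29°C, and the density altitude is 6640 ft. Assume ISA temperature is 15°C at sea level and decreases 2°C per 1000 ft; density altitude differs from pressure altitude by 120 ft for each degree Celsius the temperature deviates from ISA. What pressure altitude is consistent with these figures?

4000 ft

DA = PA + 120 × (OAT − (15 − 2·PA/1000)) = PA + 120·OAT − 1800 + 0.24·PA = 1.24·PA + 120·OAT − 1800.
So 1.24·PA = 6640 − 120 × 29 + 1800 = 4960.
PA = 4960 / 1.24 = 4000 ft.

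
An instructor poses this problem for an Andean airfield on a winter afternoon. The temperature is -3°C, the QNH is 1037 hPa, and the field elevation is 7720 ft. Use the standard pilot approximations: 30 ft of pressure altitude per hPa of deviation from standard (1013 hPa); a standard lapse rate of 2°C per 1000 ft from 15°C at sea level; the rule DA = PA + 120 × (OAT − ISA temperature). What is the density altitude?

Pressure altitude = 7720 + (1013 − 1037) × 30 = 7720 + (-720) = 7000 ft.
ISA temperature at 7000 ft = 15 − 2 × (7000/1000) = 1°C.
ISA deviation = -3 − 1 = -4°C.
Density altitude = 7000 + 120 × (-4) = 6520 ft.

6520 ft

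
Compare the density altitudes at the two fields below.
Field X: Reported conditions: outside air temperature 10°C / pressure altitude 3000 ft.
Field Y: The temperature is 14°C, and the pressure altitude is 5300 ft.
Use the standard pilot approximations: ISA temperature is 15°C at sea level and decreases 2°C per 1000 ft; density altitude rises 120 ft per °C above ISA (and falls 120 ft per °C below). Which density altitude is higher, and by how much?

Field Y by 3332 ft

Field X: ISA temp = 9°C, deviation +1°C, DA = 3000 + 120 × 1 = 3120 ft.
Field Y: ISA temp = 4.4°C, deviation +9.6°C, DA = 5300 + 120 × 9.6 = 6452 ft.
Field Y is higher by 6452 − 3120 = 3332 ft.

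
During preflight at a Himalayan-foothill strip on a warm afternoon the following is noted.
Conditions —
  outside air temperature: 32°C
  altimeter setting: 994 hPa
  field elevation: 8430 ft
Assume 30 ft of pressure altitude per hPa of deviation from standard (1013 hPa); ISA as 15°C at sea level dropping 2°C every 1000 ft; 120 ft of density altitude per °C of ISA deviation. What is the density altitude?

13200 ft

Pressure altitude = 8430 + (1013 − 994) × 30 = 8430 + (+570) = 9000 ft.
ISA temperature at 9000 ft = 15 − 2 × (9000/1000) = -3°C.
ISA deviation = 32 − (-3) = +35°C.
Density altitude = 9000 + 120 × (35) = 13200 ft.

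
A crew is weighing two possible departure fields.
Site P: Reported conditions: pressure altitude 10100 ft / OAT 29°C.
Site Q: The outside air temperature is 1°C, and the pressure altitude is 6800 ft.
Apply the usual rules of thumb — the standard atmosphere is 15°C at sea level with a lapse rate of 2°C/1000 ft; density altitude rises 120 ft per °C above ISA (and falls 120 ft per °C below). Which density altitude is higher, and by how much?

Site P by 7452 ft

Site P: ISA temp = -5.2°C, deviation +34.2°C, DA = 10100 + 120 × 34.2 = 14204 ft.
Site Q: ISA temp = 1.4°C, deviation -0.4°C, DA = 6800 + 120 × (-0.4) = 6752 ft.
Site P is higher by 14204 − 6752 = 7452 ft.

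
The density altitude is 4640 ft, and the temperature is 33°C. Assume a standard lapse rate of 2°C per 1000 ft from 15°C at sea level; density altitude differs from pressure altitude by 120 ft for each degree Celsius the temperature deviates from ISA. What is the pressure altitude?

2000 ft

DA = PA + 120 × (OAT − (15 − 2·PA/1000)) = PA + 120·OAT − 1800 + 0.24·PA = 1.24·PA + 120·OAT − 1800.
So 1.24·PA = 4640 − 120 × 33 + 1800 = 2480.
PA = 2480 / 1.24 = 2000 ft.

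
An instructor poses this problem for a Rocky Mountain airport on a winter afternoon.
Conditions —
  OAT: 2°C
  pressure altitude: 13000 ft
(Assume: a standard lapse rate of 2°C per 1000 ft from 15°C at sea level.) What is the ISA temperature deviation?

ISA temperature at 13000 ft = 15 − 2 × (13000/1000) = -11°C.
Deviation = OAT − ISA = 2 − (-11) = +13°C.

ISA+13°C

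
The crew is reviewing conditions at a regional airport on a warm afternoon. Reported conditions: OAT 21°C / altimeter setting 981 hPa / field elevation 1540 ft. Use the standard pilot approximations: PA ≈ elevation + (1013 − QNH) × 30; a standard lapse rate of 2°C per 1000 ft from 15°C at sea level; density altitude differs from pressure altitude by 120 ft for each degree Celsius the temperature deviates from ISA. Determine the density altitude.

Pressure altitude = 1540 + (1013 − 981) × 30 = 1540 + (+960) = 2500 ft.
ISA temperature at 2500 ft = 15 − 2 × (2500/1000) = 10°C.
ISA deviation = 21 − 10 = +11°C.
Density altitude = 2500 + 120 × (11) = 3820 ft.

3820 ft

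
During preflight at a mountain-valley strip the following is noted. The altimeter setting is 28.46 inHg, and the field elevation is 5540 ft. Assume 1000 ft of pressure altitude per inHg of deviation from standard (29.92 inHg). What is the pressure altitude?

Pressure correction = (29.92 − 28.46) × 1000 = +1460 ft.
Pressure altitude = 5540 + (+1460) = 7000 ft.

7000 ft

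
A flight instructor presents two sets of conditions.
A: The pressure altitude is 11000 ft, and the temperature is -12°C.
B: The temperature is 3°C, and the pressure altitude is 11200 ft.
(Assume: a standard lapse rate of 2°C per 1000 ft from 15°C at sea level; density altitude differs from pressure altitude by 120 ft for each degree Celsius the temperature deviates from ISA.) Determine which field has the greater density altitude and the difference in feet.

A: ISA temp = -7°C, deviation -5°C, DA = 11000 + 120 × (-5) = 10400 ft.
B: ISA temp = -7.4°C, deviation +10.4°C, DA = 11200 + 120 × 10.4 = 12448 ft.
B is higher by 12448 − 10400 = 2048 ft.

B by 2048 ft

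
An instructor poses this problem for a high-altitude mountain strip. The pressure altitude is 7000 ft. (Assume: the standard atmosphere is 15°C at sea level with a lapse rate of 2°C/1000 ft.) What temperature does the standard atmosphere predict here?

ISA temperature = 15 − 2 × (7000/1000) = 15 − 14 = 1°C.

1°C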